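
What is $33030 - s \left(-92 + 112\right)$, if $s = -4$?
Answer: $33110$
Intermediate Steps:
$33030 - s \left(-92 + 112\right) = 33030 - - 4 \left(-92 + 112\right) = 33030 - \left(-4\right) 20 = 33030 - -80 = 33030 + 80 = 33110$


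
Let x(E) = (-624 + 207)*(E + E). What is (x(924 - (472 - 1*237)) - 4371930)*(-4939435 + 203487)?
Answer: 23426631995088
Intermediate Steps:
x(E) = -834*E
(x(924 - (472 - 1*237)) - 4371930)*(-4939435 + 203487) = (-834*(924 - (472 - 1*237)) - 4371930)*(-4939435 + 203487) = (-834*(924 - (472 - 237)) - 4371930)*(-4735948) = (-834*(924 - 1*235) - 4371930)*(-4735948) = (-834*(924 - 235) - 4371930)*(-4735948) = (-834*689 - 4371930)*(-4735948) = (-574626 - 4371930)*(-4735948) = -4946556*(-4735948) = 23426631995088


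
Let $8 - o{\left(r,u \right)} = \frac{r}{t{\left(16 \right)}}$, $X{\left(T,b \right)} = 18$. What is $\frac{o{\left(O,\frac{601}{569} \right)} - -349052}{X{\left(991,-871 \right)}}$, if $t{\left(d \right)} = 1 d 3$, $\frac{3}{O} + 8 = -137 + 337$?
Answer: $\frac{1072312319}{55296} \approx 19392.0$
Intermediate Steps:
$O = \frac{1}{64}$ ($O = \frac{3}{-8 + \left(-137 + 337\right)} = \frac{3}{-8 + 200} = \frac{3}{192} = 3 \cdot \frac{1}{192} = \frac{1}{64} \approx 0.015625$)
$t{\left(d \right)} = 3 d$ ($t{\left(d \right)} = d 3 = 3 d$)
$o{\left(r,u \right)} = 8 - \frac{r}{48}$ ($o{\left(r,u \right)} = 8 - \frac{r}{3 \cdot 16} = 8 - \frac{r}{48}$)
$\frac{o{\left(O,\frac{601}{569} \right)} - -349052}{X{\left(991,-871 \right)}} = \frac{\left(8 - \frac{1}{3072}\right) - -349052}{18} = \left(\left(8 - \frac{1}{3072}\right) + 349052\right) \frac{1}{18} = \left(\frac{24575}{3072} + 349052\right) \frac{1}{18} = \frac{1072312319}{3072} \cdot \frac{1}{18} = \frac{1072312319}{55296}$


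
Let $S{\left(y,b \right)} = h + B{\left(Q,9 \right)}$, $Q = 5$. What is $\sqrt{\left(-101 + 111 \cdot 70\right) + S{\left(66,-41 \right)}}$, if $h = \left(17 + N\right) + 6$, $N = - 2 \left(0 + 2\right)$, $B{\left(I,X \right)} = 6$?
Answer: $\sqrt{7694} \approx 87.715$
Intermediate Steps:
$N = -4$ ($N = \left(-2\right) 2 = -4$)
$h = 19$ ($h = \left(17 - 4\right) + 6 = 13 + 6 = 19$)
$S{\left(y,b \right)} = 25$ ($S{\left(y,b \right)} = 19 + 6 = 25$)
$\sqrt{\left(-101 + 111 \cdot 70\right) + S{\left(66,-41 \right)}} = \sqrt{\left(-101 + 111 \cdot 70\right) + 25} = \sqrt{\left(-101 + 7770\right) + 25} = \sqrt{7669 + 25} = \sqrt{7694}$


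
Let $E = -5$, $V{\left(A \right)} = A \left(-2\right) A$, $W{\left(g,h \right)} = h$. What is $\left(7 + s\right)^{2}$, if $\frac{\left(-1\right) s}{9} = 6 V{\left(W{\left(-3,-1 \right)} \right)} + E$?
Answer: $25600$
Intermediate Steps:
$V{\left(A \right)} = - 2 A^{2}$ ($V{\left(A \right)} = - 2 A A = - 2 A^{2}$)
$s = 153$ ($s = - 9 \left(6 \left(- 2 \left(-1\right)^{2}\right) - 5\right) = - 9 \left(6 \left(\left(-2\right) 1\right) - 5\right) = - 9 \left(6 \left(-2\right) - 5\right) = - 9 \left(-12 - 5\right) = \left(-9\right) \left(-17\right) = 153$)
$\left(7 + s\right)^{2} = \left(7 + 153\right)^{2} = 160^{2} = 25600$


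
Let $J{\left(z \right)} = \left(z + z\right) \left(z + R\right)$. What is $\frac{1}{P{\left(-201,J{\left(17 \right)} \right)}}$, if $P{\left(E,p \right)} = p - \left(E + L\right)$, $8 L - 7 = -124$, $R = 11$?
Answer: $\frac{8}{9341} \approx 0.00085644$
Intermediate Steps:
$L = - \frac{117}{8}$ ($L = \frac{7}{8} + \frac{1}{8} \left(-124\right) = \frac{7}{8} - \frac{31}{2} = - \frac{117}{8} \approx -14.625$)
$J{\left(z \right)} = 2 z \left(11 + z\right)$ ($J{\left(z \right)} = \left(z + z\right) \left(z + 11\right) = 2 z \left(11 + z\right)$)
$P{\left(E,p \right)} = \frac{117}{8} + p - E$ ($P{\left(E,p \right)} = p - \left(E - \frac{117}{8}\right) = p - \left(- \frac{117}{8} + E\right) = \frac{117}{8} + p - E$)
$\frac{1}{P{\left(-201,J{\left(17 \right)} \right)}} = \frac{1}{\frac{117}{8} + 2 \cdot 17 \left(11 + 17\right) - -201} = \frac{1}{\frac{117}{8} + 2 \cdot 17 \cdot 28 + 201} = \frac{1}{\frac{117}{8} + 952 + 201} = \frac{1}{\frac{9341}{8}} = \frac{8}{9341}$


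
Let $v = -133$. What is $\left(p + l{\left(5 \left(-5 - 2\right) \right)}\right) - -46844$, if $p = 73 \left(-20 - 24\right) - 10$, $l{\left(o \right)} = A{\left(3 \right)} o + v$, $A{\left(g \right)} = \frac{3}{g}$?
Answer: $43454$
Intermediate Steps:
$l{\left(o \right)} = -133 + o$ ($l{\left(o \right)} = \frac{3}{3} o - 133 = 3 \cdot \frac{1}{3} o - 133 = 1 o - 133 = o - 133 = -133 + o$)
$p = -3222$ ($p = 73 \left(-44\right) - 10 = -3212 - 10 = -3222$)
$\left(p + l{\left(5 \left(-5 - 2\right) \right)}\right) - -46844 = \left(-3222 - \left(133 - 5 \left(-5 - 2\right)\right)\right) - -46844 = \left(-3222 + \left(-133 + 5 \left(-7\right)\right)\right) + 46844 = \left(-3222 - 168\right) + 46844 = -3390 + 46844 = 43454$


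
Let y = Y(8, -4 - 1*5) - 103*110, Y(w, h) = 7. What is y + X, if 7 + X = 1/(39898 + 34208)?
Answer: -839620979/74106 ≈ -11330.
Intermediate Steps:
y = -11323 (y = 7 - 103*110 = 7 - 11330 = -11323)
X = -518741/74106 (X = -7 + 1/(39898 + 34208) = -7 + 1/74106 = -518741/74106 ≈ -7.0000)
y + X = -11323 - 518741/74106 = -839620979/74106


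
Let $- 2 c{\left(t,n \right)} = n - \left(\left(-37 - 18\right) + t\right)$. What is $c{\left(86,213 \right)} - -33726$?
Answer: $33635$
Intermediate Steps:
$c{\left(t,n \right)} = - \frac{55}{2} + \frac{t}{2} - \frac{n}{2}$ ($c{\left(t,n \right)} = - \frac{n - \left(\left(-37 - 18\right) + t\right)}{2} = - \frac{n - \left(-55 + t\right)}{2} = - \frac{55 + n - t}{2} = - \frac{55}{2} + \frac{t}{2} - \frac{n}{2}$)
$c{\left(86,213 \right)} - -33726 = \left(- \frac{55}{2} + \frac{1}{2} \cdot 86 - \frac{213}{2}\right) - -33726 = \left(- \frac{55}{2} + 43 - \frac{213}{2}\right) + 33726 = -91 + 33726 = 33635$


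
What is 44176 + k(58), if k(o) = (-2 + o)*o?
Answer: 47424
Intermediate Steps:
k(o) = o*(-2 + o)
44176 + k(58) = 44176 + 58*(-2 + 58) = 44176 + 58*56 = 44176 + 3248 = 47424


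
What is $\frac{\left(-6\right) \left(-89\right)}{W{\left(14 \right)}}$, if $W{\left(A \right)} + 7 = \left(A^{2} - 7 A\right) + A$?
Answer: $\frac{178}{35} \approx 5.0857$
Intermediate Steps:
$W{\left(A \right)} = -7 + A^{2} - 6 A$ ($W{\left(A \right)} = -7 + \left(\left(A^{2} - 7 A\right) + A\right) = -7 + \left(A^{2} - 6 A\right) = -7 + A^{2} - 6 A$)
$\frac{\left(-6\right) \left(-89\right)}{W{\left(14 \right)}} = \frac{\left(-6\right) \left(-89\right)}{-7 + 14^{2} - 84} = \frac{534}{-7 + 196 - 84} = \frac{534}{105} = 534 \cdot \frac{1}{105} = \frac{178}{35}$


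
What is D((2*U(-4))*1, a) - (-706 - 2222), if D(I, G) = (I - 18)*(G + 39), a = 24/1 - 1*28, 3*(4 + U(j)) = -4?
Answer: 5774/3 ≈ 1924.7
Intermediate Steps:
U(j) = -16/3 (U(j) = -4 + (⅓)*(-4) = -4 - 4/3 = -16/3)
a = -4 (a = 24*1 - 28 = 24 - 28 = -4)
D(I, G) = (-18 + I)*(39 + G)
D((2*U(-4))*1, a) - (-706 - 2222) = (-702 - 18*(-4) + 39*((2*(-16/3))*1) - 4*2*(-16/3)) - (-706 - 2222) = (-702 + 72 + 39*(-32/3*1) - (-128)/3) - 1*(-2928) = (-702 + 72 + 39*(-32/3) - 4*(-32/3)) + 2928 = (-702 + 72 - 416 + 128/3) + 2928 = -3010/3 + 2928 = 5774/3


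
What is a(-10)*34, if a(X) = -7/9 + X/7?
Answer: -4726/63 ≈ -75.016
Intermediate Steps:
a(X) = -7/9 + X/7 (a(X) = -7*⅑ + X*(⅐) = -7/9 + X/7)
a(-10)*34 = (-7/9 + (⅐)*(-10))*34 = (-7/9 - 10/7)*34 = -139/63*34 = -4726/63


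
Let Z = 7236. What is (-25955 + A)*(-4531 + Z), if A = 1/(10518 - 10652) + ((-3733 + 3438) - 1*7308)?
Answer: -12163770965/134 ≈ -9.0774e+7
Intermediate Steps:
A = -1018803/134 (A = 1/(-134) + (-295 - 7308) = -1/134 - 7603 = -1018803/134 ≈ -7603.0)
(-25955 + A)*(-4531 + Z) = (-25955 - 1018803/134)*(-4531 + 7236) = -4496773/134*2705 = -12163770965/134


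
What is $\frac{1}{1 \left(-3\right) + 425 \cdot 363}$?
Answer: $\frac{1}{154272} \approx 6.4821 \cdot 10^{-6}$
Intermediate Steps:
$\frac{1}{1 \left(-3\right) + 425 \cdot 363} = \frac{1}{-3 + 154275} = \frac{1}{154272}$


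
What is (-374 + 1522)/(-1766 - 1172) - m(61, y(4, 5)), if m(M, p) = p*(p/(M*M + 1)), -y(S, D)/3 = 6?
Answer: -1306192/2733809 ≈ -0.47779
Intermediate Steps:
y(S, D) = -18 (y(S, D) = -3*6 = -18)
m(M, p) = p²/(1 + M²) (m(M, p) = p*(p/(M² + 1)) = p*(p/(1 + M²)) = p²/(1 + M²))
(-374 + 1522)/(-1766 - 1172) - m(61, y(4, 5)) = (-374 + 1522)/(-1766 - 1172) - (-18)²/(1 + 61²) = 1148/(-2938) - 324/(1 + 3721) = 1148*(-1/2938) - 324/3722 = -574/1469 - 324/3722 = -574/1469 - 1*162/1861 = -574/1469 - 162/1861 = -1306192/2733809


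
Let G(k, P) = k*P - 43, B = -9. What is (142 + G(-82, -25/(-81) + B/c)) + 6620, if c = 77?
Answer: 41808331/6237 ≈ 6703.3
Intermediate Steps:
G(k, P) = -43 + P*k (G(k, P) = P*k - 43 = -43 + P*k)
(142 + G(-82, -25/(-81) + B/c)) + 6620 = (142 + (-43 + (-25/(-81) - 9/77)*(-82))) + 6620 = (142 + (-43 + (-25*(-1/81) - 9*1/77)*(-82))) + 6620 = (142 + (-43 + (25/81 - 9/77)*(-82))) + 6620 = (142 + (-43 + (1196/6237)*(-82))) + 6620 = (142 + (-43 - 98072/6237)) + 6620 = (142 - 366263/6237) + 6620 = 519391/6237 + 6620 = 41808331/6237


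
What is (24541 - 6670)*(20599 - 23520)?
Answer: -52201191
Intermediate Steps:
(24541 - 6670)*(20599 - 23520) = 17871*(-2921) = -52201191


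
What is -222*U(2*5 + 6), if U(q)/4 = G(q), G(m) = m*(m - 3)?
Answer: -184704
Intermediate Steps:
G(m) = m*(-3 + m)
U(q) = 4*q*(-3 + q) (U(q) = 4*(q*(-3 + q)) = 4*q*(-3 + q))
-222*U(2*5 + 6) = -888*(2*5 + 6)*(-3 + (2*5 + 6)) = -888*(10 + 6)*(-3 + (10 + 6)) = -888*16*(-3 + 16) = -888*16*13 = -222*832 = -184704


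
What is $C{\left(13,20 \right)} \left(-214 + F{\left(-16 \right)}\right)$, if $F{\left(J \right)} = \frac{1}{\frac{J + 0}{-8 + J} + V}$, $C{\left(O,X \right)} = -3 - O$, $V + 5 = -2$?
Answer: $\frac{65104}{19} \approx 3426.5$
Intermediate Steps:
$V = -7$ ($V = -5 - 2 = -7$)
$F{\left(J \right)} = \frac{1}{-7 + \frac{J}{-8 + J}}$ ($F{\left(J \right)} = \frac{1}{\frac{J + 0}{-8 + J} - 7} = \frac{1}{\frac{J}{-8 + J} - 7} = \frac{1}{-7 + \frac{J}{-8 + J}}$)
$C{\left(13,20 \right)} \left(-214 + F{\left(-16 \right)}\right) = \left(-3 - 13\right) \left(-214 + \frac{-8 - 16}{2 \left(28 - -48\right)}\right) = \left(-3 - 13\right) \left(-214 + \frac{1}{2} \frac{1}{28 + 48} \left(-24\right)\right) = - 16 \left(-214 + \frac{1}{2} \cdot \frac{1}{76} \left(-24\right)\right) = - 16 \left(-214 - \frac{3}{19}\right) = \left(-16\right) \left(- \frac{4069}{19}\right) = \frac{65104}{19}$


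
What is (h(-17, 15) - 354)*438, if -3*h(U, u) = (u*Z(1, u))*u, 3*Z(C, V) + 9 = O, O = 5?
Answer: -111252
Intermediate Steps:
Z(C, V) = -4/3 (Z(C, V) = -3 + (⅓)*5 = -3 + 5/3 = -4/3)
h(U, u) = 4*u²/9 (h(U, u) = -u*(-4/3)*u/3 = -(-4*u/3)*u/3 = -(-4)*u²/9 = 4*u²/9)
(h(-17, 15) - 354)*438 = ((4/9)*15² - 354)*438 = ((4/9)*225 - 354)*438 = (100 - 354)*438 = -254*438 = -111252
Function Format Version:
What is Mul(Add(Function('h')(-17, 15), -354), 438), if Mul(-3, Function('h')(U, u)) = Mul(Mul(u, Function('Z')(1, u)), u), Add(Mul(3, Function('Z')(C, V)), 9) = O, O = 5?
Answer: -111252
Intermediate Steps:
Function('Z')(C, V) = Rational(-4, 3) (Function('Z')(C, V) = Add(-3, Mul(Rational(1, 3), 5)) = Add(-3, Rational(5, 3)) = Rational(-4, 3))
Function('h')(U, u) = Mul(Rational(4, 9), Pow(u, 2)) (Function('h')(U, u) = Mul(Rational(-1, 3), Mul(Mul(u, Rational(-4, 3)), u)) = Mul(Rational(-1, 3), Mul(Mul(Rational(-4, 3), u), u)) = Mul(Rational(-1, 3), Mul(Rational(-4, 3), Pow(u, 2))) = Mul(Rational(4, 9), Pow(u, 2)))
Mul(Add(Function('h')(-17, 15), -354), 438) = Mul(Add(Mul(Rational(4, 9), Pow(15, 2)), -354), 438) = Mul(Add(Mul(Rational(4, 9), 225), -354), 438) = Mul(Add(100, -354), 438) = Mul(-254, 438) = -111252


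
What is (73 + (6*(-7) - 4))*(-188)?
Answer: -5076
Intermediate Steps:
(73 + (6*(-7) - 4))*(-188) = (73 + (-42 - 4))*(-188) = (73 - 46)*(-188) = 27*(-188) = -5076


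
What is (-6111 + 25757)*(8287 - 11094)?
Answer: -55146322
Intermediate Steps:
(-6111 + 25757)*(8287 - 11094) = 19646*(-2807) = -55146322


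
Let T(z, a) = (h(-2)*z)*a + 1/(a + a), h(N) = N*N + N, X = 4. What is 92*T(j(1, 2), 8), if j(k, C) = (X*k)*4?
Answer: 94231/4 ≈ 23558.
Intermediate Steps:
h(N) = N + N**2 (h(N) = N**2 + N = N + N**2)
j(k, C) = 16*k (j(k, C) = (4*k)*4 = 16*k)
T(z, a) = 1/(2*a) + 2*a*z (T(z, a) = ((-2*(1 - 2))*z)*a + 1/(a + a) = ((-2*(-1))*z)*a + 1/(2*a) = (2*z)*a + 1/(2*a) = 2*a*z + 1/(2*a) = 1/(2*a) + 2*a*z)
92*T(j(1, 2), 8) = 92*((1/2)/8 + 2*8*(16*1)) = 92*((1/2)*(1/8) + 2*8*16) = 92*(1/16 + 256) = 92*(4097/16) = 94231/4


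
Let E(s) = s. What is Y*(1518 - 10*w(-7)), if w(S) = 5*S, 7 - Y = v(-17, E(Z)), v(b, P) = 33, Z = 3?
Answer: -48568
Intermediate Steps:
Y = -26 (Y = 7 - 1*33 = 7 - 33 = -26)
Y*(1518 - 10*w(-7)) = -26*(1518 - 50*(-7)) = -26*(1518 - 10*(-35)) = -26*(1518 + 350) = -26*1868 = -48568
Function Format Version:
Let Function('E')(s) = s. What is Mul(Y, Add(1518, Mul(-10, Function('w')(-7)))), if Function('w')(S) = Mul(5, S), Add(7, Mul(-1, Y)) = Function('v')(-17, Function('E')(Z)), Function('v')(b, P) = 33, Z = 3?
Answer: -48568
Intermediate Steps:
Y = -26 (Y = Add(7, Mul(-1, 33)) = Add(7, -33) = -26)
Mul(Y, Add(1518, Mul(-10, Function('w')(-7)))) = Mul(-26, Add(1518, Mul(-10, Mul(5, -7)))) = Mul(-26, Add(1518, Mul(-10, -35))) = Mul(-26, Add(1518, 350)) = Mul(-26, 1868) = -48568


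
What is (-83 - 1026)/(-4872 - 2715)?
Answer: 1109/7587 ≈ 0.14617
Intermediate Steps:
(-83 - 1026)/(-4872 - 2715) = -1109/(-7587) = -1109*(-1/7587) = 1109/7587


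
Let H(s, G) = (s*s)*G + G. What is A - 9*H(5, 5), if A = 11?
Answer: -1159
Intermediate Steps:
H(s, G) = G + G*s**2 (H(s, G) = s**2*G + G = G*s**2 + G = G + G*s**2)
A - 9*H(5, 5) = 11 - 45*(1 + 5**2) = 11 - 45*(1 + 25) = 11 - 45*26 = 11 - 9*130 = 11 - 1170 = -1159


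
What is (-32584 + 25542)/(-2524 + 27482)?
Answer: -3521/12479 ≈ -0.28215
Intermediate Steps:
(-32584 + 25542)/(-2524 + 27482) = -7042/24958 = -7042*1/24958 = -3521/12479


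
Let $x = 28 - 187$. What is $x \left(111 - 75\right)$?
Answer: $-5724$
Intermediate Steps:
$x = -159$
$x \left(111 - 75\right) = - 159 \left(111 - 75\right) = \left(-159\right) 36 = -5724$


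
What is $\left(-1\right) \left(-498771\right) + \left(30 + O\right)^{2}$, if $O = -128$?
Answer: $508375$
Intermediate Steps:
$\left(-1\right) \left(-498771\right) + \left(30 + O\right)^{2} = \left(-1\right) \left(-498771\right) + \left(30 - 128\right)^{2} = 498771 + \left(-98\right)^{2} = 498771 + 9604 = 508375$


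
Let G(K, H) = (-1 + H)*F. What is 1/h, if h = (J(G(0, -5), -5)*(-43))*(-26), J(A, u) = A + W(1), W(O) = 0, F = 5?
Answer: -1/33540 ≈ -2.9815e-5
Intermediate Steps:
G(K, H) = -5 + 5*H (G(K, H) = (-1 + H)*5 = -5 + 5*H)
J(A, u) = A (J(A, u) = A + 0 = A)
h = -33540 (h = ((-5 + 5*(-5))*(-43))*(-26) = ((-5 - 25)*(-43))*(-26) = -30*(-43)*(-26) = 1290*(-26) = -33540)
1/h = 1/(-33540) = -1/33540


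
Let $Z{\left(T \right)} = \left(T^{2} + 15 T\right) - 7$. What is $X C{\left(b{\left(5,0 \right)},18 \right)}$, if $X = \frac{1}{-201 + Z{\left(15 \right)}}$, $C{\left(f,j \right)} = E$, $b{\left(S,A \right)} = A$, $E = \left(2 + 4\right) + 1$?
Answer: $\frac{7}{242} \approx 0.028926$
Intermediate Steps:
$Z{\left(T \right)} = -7 + T^{2} + 15 T$
$E = 7$ ($E = 6 + 1 = 7$)
$C{\left(f,j \right)} = 7$
$X = \frac{1}{242}$ ($X = \frac{1}{-201 + \left(-7 + 15^{2} + 15 \cdot 15\right)} = \frac{1}{-201 + \left(-7 + 225 + 225\right)} = \frac{1}{-201 + 443} = \frac{1}{242} \approx 0.0041322$)
$X C{\left(b{\left(5,0 \right)},18 \right)} = \frac{1}{242} \cdot 7 = \frac{7}{242}$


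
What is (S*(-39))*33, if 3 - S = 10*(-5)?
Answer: -68211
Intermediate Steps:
S = 53 (S = 3 - 10*(-5) = 3 - 1*(-50) = 3 + 50 = 53)
(S*(-39))*33 = (53*(-39))*33 = -2067*33 = -68211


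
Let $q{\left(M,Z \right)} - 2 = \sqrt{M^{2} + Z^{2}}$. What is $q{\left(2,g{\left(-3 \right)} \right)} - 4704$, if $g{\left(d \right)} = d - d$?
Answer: $-4700$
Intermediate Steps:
$g{\left(d \right)} = 0$
$q{\left(M,Z \right)} = 2 + \sqrt{M^{2} + Z^{2}}$
$q{\left(2,g{\left(-3 \right)} \right)} - 4704 = \left(2 + \sqrt{2^{2} + 0^{2}}\right) - 4704 = \left(2 + \sqrt{4 + 0}\right) - 4704 = \left(2 + \sqrt{4}\right) - 4704 = \left(2 + 2\right) - 4704 = 4 - 4704 = -4700$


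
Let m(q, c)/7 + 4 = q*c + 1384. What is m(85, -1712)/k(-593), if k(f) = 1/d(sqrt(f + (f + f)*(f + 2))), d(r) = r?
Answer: -1008980*sqrt(700333) ≈ -8.4437e+8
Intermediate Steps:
m(q, c) = 9660 + 7*c*q (m(q, c) = -28 + 7*(q*c + 1384) = -28 + 7*(c*q + 1384) = -28 + 7*(1384 + c*q) = -28 + (9688 + 7*c*q) = 9660 + 7*c*q)
k(f) = 1/sqrt(f + 2*f*(2 + f)) (k(f) = 1/(sqrt(f + (f + f)*(f + 2))) = 1/(sqrt(f + (2*f)*(2 + f))) = 1/(sqrt(f + 2*f*(2 + f))) = 1/sqrt(f + 2*f*(2 + f)))
m(85, -1712)/k(-593) = (9660 + 7*(-1712)*85)/(1/sqrt(-593*(5 + 2*(-593)))) = (9660 - 1018640)/(1/sqrt(-593*(5 - 1186))) = -1008980*sqrt(700333)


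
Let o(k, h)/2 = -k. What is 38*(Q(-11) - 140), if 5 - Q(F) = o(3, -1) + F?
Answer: -4484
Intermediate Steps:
o(k, h) = -2*k (o(k, h) = 2*(-k) = -2*k)
Q(F) = 11 - F (Q(F) = 5 - (-2*3 + F) = 5 - (-6 + F) = 5 + (6 - F) = 11 - F)
38*(Q(-11) - 140) = 38*((11 - 1*(-11)) - 140) = 38*((11 + 11) - 140) = 38*(22 - 140) = 38*(-118) = -4484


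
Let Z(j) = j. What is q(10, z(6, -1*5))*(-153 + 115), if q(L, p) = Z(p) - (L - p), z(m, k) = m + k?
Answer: 304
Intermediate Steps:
z(m, k) = k + m
q(L, p) = -L + 2*p (q(L, p) = p - (L - p) = p + (p - L) = -L + 2*p)
q(10, z(6, -1*5))*(-153 + 115) = (-1*10 + 2*(-1*5 + 6))*(-153 + 115) = (-10 + 2*(-5 + 6))*(-38) = (-10 + 2*1)*(-38) = (-10 + 2)*(-38) = -8*(-38) = 304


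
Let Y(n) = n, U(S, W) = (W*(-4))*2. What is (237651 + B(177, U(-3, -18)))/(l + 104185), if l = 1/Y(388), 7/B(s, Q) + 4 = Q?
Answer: 461043037/202118905 ≈ 2.2810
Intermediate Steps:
U(S, W) = -8*W (U(S, W) = -4*W*2 = -8*W)
B(s, Q) = 7/(-4 + Q)
l = 1/388 ≈ 0.0025773
(237651 + B(177, U(-3, -18)))/(l + 104185) = (237651 + 7/(-4 - 8*(-18)))/(1/388 + 104185) = (237651 + 7/(-4 + 144))/(40423781/388) = (237651 + 7/140)*(388/40423781) = (237651 + 7*(1/140))*(388/40423781) = (237651 + 1/20)*(388/40423781) = (4753021/20)*(388/40423781) = 461043037/202118905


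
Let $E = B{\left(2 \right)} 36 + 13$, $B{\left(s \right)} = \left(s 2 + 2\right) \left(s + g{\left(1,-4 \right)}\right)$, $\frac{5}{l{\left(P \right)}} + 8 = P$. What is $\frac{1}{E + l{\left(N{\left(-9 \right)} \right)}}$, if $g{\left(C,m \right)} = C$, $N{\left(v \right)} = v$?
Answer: $\frac{17}{11232} \approx 0.0015135$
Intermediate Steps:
$l{\left(P \right)} = \frac{5}{-8 + P}$
$B{\left(s \right)} = \left(1 + s\right) \left(2 + 2 s\right)$ ($B{\left(s \right)} = \left(s 2 + 2\right) \left(s + 1\right) = \left(2 s + 2\right) \left(1 + s\right) = \left(2 + 2 s\right) \left(1 + s\right) = \left(1 + s\right) \left(2 + 2 s\right)$)
$E = 661$ ($E = \left(2 + 2 \cdot 2^{2} + 4 \cdot 2\right) 36 + 13 = \left(2 + 2 \cdot 4 + 8\right) 36 + 13 = \left(2 + 8 + 8\right) 36 + 13 = 18 \cdot 36 + 13 = 648 + 13 = 661$)
$\frac{1}{E + l{\left(N{\left(-9 \right)} \right)}} = \frac{1}{661 + \frac{5}{-8 - 9}} = \frac{1}{661 + \frac{5}{-17}} = \frac{1}{661 + 5 \left(- \frac{1}{17}\right)} = \frac{1}{661 - \frac{5}{17}} = \frac{1}{\frac{11232}{17}} = \frac{17}{11232}$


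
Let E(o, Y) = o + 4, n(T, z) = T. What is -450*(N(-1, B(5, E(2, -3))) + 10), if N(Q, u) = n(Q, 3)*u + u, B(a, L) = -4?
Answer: -4500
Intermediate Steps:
E(o, Y) = 4 + o
N(Q, u) = u + Q*u (N(Q, u) = Q*u + u = u + Q*u)
-450*(N(-1, B(5, E(2, -3))) + 10) = -450*(-4*(1 - 1) + 10) = -450*(-4*0 + 10) = -450*(0 + 10) = -450*10 = -4500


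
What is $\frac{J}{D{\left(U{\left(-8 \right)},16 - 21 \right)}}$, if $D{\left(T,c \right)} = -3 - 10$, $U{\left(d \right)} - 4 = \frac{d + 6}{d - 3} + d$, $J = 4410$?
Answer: $- \frac{4410}{13} \approx -339.23$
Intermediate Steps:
$U{\left(d \right)} = 4 + d + \frac{6 + d}{-3 + d}$ ($U{\left(d \right)} = 4 + \left(\frac{d + 6}{d - 3} + d\right) = 4 + \left(\frac{6 + d}{-3 + d} + d\right) = 4 + \left(d + \frac{6 + d}{-3 + d}\right) = 4 + d + \frac{6 + d}{-3 + d}$)
$D{\left(T,c \right)} = -13$ ($D{\left(T,c \right)} = -3 - 10 = -13$)
$\frac{J}{D{\left(U{\left(-8 \right)},16 - 21 \right)}} = \frac{4410}{-13} = 4410 \left(- \frac{1}{13}\right) = - \frac{4410}{13}$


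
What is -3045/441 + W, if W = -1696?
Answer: -35761/21 ≈ -1702.9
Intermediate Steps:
-3045/441 + W = -3045/441 - 1696 = -3045*1/441 - 1696 = -145/21 - 1696 = -35761/21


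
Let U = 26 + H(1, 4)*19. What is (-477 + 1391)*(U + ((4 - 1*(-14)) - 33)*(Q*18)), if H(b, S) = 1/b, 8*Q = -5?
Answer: 390735/2 ≈ 1.9537e+5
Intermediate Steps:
Q = -5/8 (Q = (⅛)*(-5) = -5/8 ≈ -0.62500)
U = 45 (U = 26 + 19/1 = 26 + 1*19 = 26 + 19 = 45)
(-477 + 1391)*(U + ((4 - 1*(-14)) - 33)*(Q*18)) = (-477 + 1391)*(45 + ((4 - 1*(-14)) - 33)*(-5/8*18)) = 914*(45 + ((4 + 14) - 33)*(-45/4)) = 914*(45 + (18 - 33)*(-45/4)) = 914*(45 - 15*(-45/4)) = 914*(45 + 675/4) = 914*(855/4) = 390735/2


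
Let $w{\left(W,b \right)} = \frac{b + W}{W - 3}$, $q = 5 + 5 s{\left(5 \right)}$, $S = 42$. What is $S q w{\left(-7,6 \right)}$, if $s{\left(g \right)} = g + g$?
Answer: $231$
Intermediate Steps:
$s{\left(g \right)} = 2 g$
$q = 55$ ($q = 5 + 5 \cdot 2 \cdot 5 = 5 + 5 \cdot 10 = 5 + 50 = 55$)
$w{\left(W,b \right)} = \frac{W + b}{-3 + W}$
$S q w{\left(-7,6 \right)} = 42 \cdot 55 \frac{-7 + 6}{-3 - 7} = 2310 \frac{1}{-10} \left(-1\right) = 2310 \left(\left(- \frac{1}{10}\right) \left(-1\right)\right) = 2310 \cdot \frac{1}{10} = 231$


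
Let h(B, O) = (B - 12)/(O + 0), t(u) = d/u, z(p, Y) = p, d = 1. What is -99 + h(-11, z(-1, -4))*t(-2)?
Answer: -221/2 ≈ -110.50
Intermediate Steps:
t(u) = 1/u
h(B, O) = (-12 + B)/O
-99 + h(-11, z(-1, -4))*t(-2) = -99 + ((-12 - 11)/(-1))/(-2) = -99 - 1*(-23)*(-½) = -99 + 23*(-½) = -99 - 23/2 = -221/2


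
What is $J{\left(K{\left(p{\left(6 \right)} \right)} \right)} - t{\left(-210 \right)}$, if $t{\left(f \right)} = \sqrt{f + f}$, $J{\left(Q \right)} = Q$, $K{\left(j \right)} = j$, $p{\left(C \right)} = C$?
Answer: $6 - 2 i \sqrt{105} \approx 6.0 - 20.494 i$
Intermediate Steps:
$t{\left(f \right)} = \sqrt{2} \sqrt{f}$ ($t{\left(f \right)} = \sqrt{2 f} = \sqrt{2} \sqrt{f}$)
$J{\left(K{\left(p{\left(6 \right)} \right)} \right)} - t{\left(-210 \right)} = 6 - \sqrt{2} \sqrt{-210} = 6 - \sqrt{2} i \sqrt{210} = 6 - 2 i \sqrt{105}$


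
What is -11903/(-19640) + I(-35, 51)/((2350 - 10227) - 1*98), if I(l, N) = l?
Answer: 3824553/6265160 ≈ 0.61045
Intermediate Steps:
-11903/(-19640) + I(-35, 51)/((2350 - 10227) - 1*98) = -11903/(-19640) - 35/((2350 - 10227) - 1*98) = -11903*(-1/19640) - 35/(-7877 - 98) = 11903/19640 - 35/(-7975) = 11903/19640 - 35*(-1/7975) = 11903/19640 + 7/1595 = 3824553/6265160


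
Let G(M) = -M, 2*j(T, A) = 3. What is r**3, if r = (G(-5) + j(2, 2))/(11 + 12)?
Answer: 2197/97336 ≈ 0.022571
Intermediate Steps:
j(T, A) = 3/2 (j(T, A) = (1/2)*3 = 3/2)
r = 13/46 (r = (-1*(-5) + 3/2)/(11 + 12) = (5 + 3/2)/23 = (13/2)*(1/23) = 13/46 ≈ 0.28261)
r**3 = (13/46)**3 = 2197/97336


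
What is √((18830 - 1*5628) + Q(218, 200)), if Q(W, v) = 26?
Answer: 2*√3307 ≈ 115.01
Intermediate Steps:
√((18830 - 1*5628) + Q(218, 200)) = √((18830 - 1*5628) + 26) = √((18830 - 5628) + 26) = √(13202 + 26) = √13228 = 2*√3307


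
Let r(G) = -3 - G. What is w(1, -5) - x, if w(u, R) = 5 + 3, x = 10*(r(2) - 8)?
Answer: 138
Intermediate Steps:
x = -130 (x = 10*((-3 - 1*2) - 8) = 10*((-3 - 2) - 8) = 10*(-5 - 8) = 10*(-13) = -130)
w(u, R) = 8
w(1, -5) - x = 8 - 1*(-130) = 8 + 130 = 138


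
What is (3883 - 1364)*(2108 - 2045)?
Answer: 158697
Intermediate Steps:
(3883 - 1364)*(2108 - 2045) = 2519*63 = 158697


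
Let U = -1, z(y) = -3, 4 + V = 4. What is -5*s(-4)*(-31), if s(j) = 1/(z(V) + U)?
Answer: -155/4 ≈ -38.750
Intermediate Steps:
V = 0 (V = -4 + 4 = 0)
s(j) = -¼ (s(j) = 1/(-3 - 1) = 1/(-4) = -¼)
-5*s(-4)*(-31) = -5*(-¼)*(-31) = (5/4)*(-31) = -155/4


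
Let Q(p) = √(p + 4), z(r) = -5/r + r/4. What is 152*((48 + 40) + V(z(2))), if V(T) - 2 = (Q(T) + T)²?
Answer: 14592 - 608*√2 ≈ 13732.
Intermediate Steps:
z(r) = -5/r + r/4 (z(r) = -5/r + r*(¼) = -5/r + r/4)
Q(p) = √(4 + p)
V(T) = 2 + (T + √(4 + T))² (V(T) = 2 + (√(4 + T) + T)² = 2 + (T + √(4 + T))²)
152*((48 + 40) + V(z(2))) = 152*((48 + 40) + (2 + ((-5/2 + (¼)*2) + √(4 + (-5/2 + (¼)*2)))²)) = 152*(88 + (2 + ((-5*½ + ½) + √(4 + (-5*½ + ½)))²)) = 152*(88 + (2 + ((-5/2 + ½) + √(4 + (-5/2 + ½)))²)) = 152*(88 + (2 + (-2 + √(4 - 2))²)) = 152*(88 + (2 + (-2 + √2)²)) = 152*(90 + (-2 + √2)²) = 13680 + 152*(-2 + √2)²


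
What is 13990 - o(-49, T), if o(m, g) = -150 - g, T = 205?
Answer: 14345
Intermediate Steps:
13990 - o(-49, T) = 13990 - (-150 - 1*205) = 13990 - (-150 - 205) = 13990 - 1*(-355) = 13990 + 355 = 14345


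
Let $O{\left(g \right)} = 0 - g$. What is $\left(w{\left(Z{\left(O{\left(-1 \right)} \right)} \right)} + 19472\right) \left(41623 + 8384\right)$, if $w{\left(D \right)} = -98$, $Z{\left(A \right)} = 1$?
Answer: $968835618$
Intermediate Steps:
$O{\left(g \right)} = - g$
$\left(w{\left(Z{\left(O{\left(-1 \right)} \right)} \right)} + 19472\right) \left(41623 + 8384\right) = \left(-98 + 19472\right) \left(41623 + 8384\right) = 19374 \cdot 50007 = 968835618$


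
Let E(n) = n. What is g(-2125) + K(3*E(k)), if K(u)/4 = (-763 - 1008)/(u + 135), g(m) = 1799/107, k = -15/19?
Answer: -352439/9630 ≈ -36.598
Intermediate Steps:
k = -15/19 (k = -15*1/19 = -15/19 ≈ -0.78947)
g(m) = 1799/107 (g(m) = 1799*(1/107) = 1799/107)
K(u) = -7084/(135 + u) (K(u) = 4*((-763 - 1008)/(u + 135)) = 4*(-1771/(135 + u)) = -7084/(135 + u))
g(-2125) + K(3*E(k)) = 1799/107 - 7084/(135 + 3*(-15/19)) = 1799/107 - 7084/(135 - 45/19) = 1799/107 - 7084/2520/19 = 1799/107 - 7084*19/2520 = 1799/107 - 4807/90 = -352439/9630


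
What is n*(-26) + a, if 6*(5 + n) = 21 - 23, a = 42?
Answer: 542/3 ≈ 180.67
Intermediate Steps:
n = -16/3 (n = -5 + (21 - 23)/6 = -5 + (1/6)*(-2) = -5 - 1/3 = -16/3 ≈ -5.3333)
n*(-26) + a = -16/3*(-26) + 42 = 416/3 + 42 = 542/3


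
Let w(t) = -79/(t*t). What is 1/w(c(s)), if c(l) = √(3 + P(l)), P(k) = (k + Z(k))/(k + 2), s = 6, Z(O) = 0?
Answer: -15/316 ≈ -0.047468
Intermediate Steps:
P(k) = k/(2 + k) (P(k) = (k + 0)/(k + 2) = k/(2 + k))
c(l) = √(3 + l/(2 + l))
w(t) = -79/t² (w(t) = -79/(t²) = -79/t²)
1/w(c(s)) = 1/(-79*(2 + 6)/(2*(3 + 2*6))) = 1/(-79*4/(3 + 12)) = 1/(-79/(√2*√((⅛)*15))²) = 1/(-79/(√2*√(15/8))²) = 1/(-79/(√2*(√30/4))²) = 1/(-79/(√15/2)²) = 1/(-79*4/15) = 1/(-316/15) = -15/316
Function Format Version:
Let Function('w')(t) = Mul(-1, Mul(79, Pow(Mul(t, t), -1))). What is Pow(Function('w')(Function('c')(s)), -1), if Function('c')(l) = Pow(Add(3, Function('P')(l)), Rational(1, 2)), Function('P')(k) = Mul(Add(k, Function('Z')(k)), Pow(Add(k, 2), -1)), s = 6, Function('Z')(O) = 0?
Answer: Rational(-15, 316) ≈ -0.047468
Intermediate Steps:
Function('P')(k) = Mul(k, Pow(Add(2, k), -1)) (Function('P')(k) = Mul(Add(k, 0), Pow(Add(k, 2), -1)) = Mul(k, Pow(Add(2, k), -1)))
Function('c')(l) = Pow(Add(3, Mul(l, Pow(Add(2, l), -1))), Rational(1, 2))
Function('w')(t) = Mul(-79, Pow(t, -2)) (Function('w')(t) = Mul(-1, Mul(79, Pow(Pow(t, 2), -1))) = Mul(-1, Mul(79, Pow(t, -2))) = Mul(-79, Pow(t, -2)))
Pow(Function('w')(Function('c')(s)), -1) = Pow(Mul(-79, Pow(Mul(Pow(2, Rational(1, 2)), Pow(Mul(Pow(Add(2, 6), -1), Add(3, Mul(2, 6))), Rational(1, 2))), -2)), -1) = Pow(Mul(-79, Pow(Mul(Pow(2, Rational(1, 2)), Pow(Mul(Pow(8, -1), Add(3, 12)), Rational(1, 2))), -2)), -1) = Pow(Mul(-79, Pow(Mul(Pow(2, Rational(1, 2)), Pow(Mul(Rational(1, 8), 15), Rational(1, 2))), -2)), -1) = Pow(Mul(-79, Pow(Mul(Pow(2, Rational(1, 2)), Pow(Rational(15, 8), Rational(1, 2))), -2)), -1) = Pow(Mul(-79, Pow(Mul(Pow(2, Rational(1, 2)), Mul(Rational(1, 4), Pow(30, Rational(1, 2)))), -2)), -1) = Pow(Mul(-79, Pow(Mul(Rational(1, 2), Pow(15, Rational(1, 2))), -2)), -1) = Pow(Mul(-79, Rational(4, 15)), -1) = Pow(Rational(-316, 15), -1) = Rational(-15, 316)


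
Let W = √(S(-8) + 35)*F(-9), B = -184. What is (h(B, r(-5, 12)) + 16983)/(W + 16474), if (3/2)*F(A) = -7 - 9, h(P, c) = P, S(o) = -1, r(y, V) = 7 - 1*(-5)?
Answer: 1245360267/1221249634 + 403176*√34/610624817 ≈ 1.0236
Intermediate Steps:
r(y, V) = 12 (r(y, V) = 7 + 5 = 12)
F(A) = -32/3 (F(A) = 2*(-7 - 9)/3 = (⅔)*(-16) = -32/3)
W = -32*√34/3 (W = √(-1 + 35)*(-32/3) = √34*(-32/3) = -32*√34/3 ≈ -62.197)
(h(B, r(-5, 12)) + 16983)/(W + 16474) = (-184 + 16983)/(-32*√34/3 + 16474) = 16799/(16474 - 32*√34/3)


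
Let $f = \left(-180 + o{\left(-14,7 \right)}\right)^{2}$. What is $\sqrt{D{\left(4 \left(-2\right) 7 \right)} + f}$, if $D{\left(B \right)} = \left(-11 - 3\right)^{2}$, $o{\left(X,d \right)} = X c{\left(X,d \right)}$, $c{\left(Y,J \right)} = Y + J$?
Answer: $2 \sqrt{1730} \approx 83.187$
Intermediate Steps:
$c{\left(Y,J \right)} = J + Y$
$o{\left(X,d \right)} = X \left(X + d\right)$ ($o{\left(X,d \right)} = X \left(d + X\right) = X \left(X + d\right)$)
$f = 6724$ ($f = \left(-180 - 14 \left(-14 + 7\right)\right)^{2} = \left(-180 - -98\right)^{2} = \left(-180 + 98\right)^{2} = \left(-82\right)^{2} = 6724$)
$D{\left(B \right)} = 196$ ($D{\left(B \right)} = \left(-14\right)^{2} = 196$)
$\sqrt{D{\left(4 \left(-2\right) 7 \right)} + f} = \sqrt{196 + 6724} = \sqrt{6920} = 2 \sqrt{1730}$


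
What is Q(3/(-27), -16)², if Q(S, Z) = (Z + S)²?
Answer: 442050625/6561 ≈ 67376.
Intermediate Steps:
Q(S, Z) = (S + Z)²
Q(3/(-27), -16)² = ((3/(-27) - 16)²)² = ((3*(-1/27) - 16)²)² = ((-⅑ - 16)²)² = ((-145/9)²)² = (21025/81)² = 442050625/6561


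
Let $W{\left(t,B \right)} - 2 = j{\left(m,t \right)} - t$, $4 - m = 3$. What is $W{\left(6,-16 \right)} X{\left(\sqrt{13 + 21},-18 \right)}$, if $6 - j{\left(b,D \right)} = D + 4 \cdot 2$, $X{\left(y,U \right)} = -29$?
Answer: $348$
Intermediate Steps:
$m = 1$ ($m = 4 - 3 = 1$)
$j{\left(b,D \right)} = -2 - D$ ($j{\left(b,D \right)} = 6 - \left(D + 4 \cdot 2\right) = 6 - \left(D + 8\right) = 6 - \left(8 + D\right) = -2 - D$)
$W{\left(t,B \right)} = - 2 t$ ($W{\left(t,B \right)} = 2 - \left(2 + 2 t\right) = - 2 t$)
$W{\left(6,-16 \right)} X{\left(\sqrt{13 + 21},-18 \right)} = \left(-2\right) 6 \left(-29\right) = \left(-12\right) \left(-29\right) = 348$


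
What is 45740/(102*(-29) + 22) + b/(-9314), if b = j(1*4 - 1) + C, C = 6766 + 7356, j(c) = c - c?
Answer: -58435569/3418238 ≈ -17.095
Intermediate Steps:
j(c) = 0
C = 14122
b = 14122 (b = 0 + 14122 = 14122)
45740/(102*(-29) + 22) + b/(-9314) = 45740/(102*(-29) + 22) + 14122/(-9314) = 45740/(-2958 + 22) + 14122*(-1/9314) = 45740/(-2936) - 7061/4657 = 45740*(-1/2936) - 7061/4657 = -11435/734 - 7061/4657 = -58435569/3418238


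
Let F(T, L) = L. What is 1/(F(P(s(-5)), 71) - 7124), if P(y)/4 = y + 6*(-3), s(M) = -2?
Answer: -1/7053 ≈ -0.00014178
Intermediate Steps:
P(y) = -72 + 4*y (P(y) = 4*(y + 6*(-3)) = 4*(y - 18) = 4*(-18 + y) = -72 + 4*y)
1/(F(P(s(-5)), 71) - 7124) = 1/(71 - 7124) = 1/(-7053) = -1/7053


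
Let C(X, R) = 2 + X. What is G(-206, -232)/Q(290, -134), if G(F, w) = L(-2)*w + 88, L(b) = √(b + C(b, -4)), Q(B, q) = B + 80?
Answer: 44/185 - 116*I*√2/185 ≈ 0.23784 - 0.88675*I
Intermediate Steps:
Q(B, q) = 80 + B
L(b) = √(2 + 2*b) (L(b) = √(b + (2 + b)) = √(2 + 2*b))
G(F, w) = 88 + I*w*√2 (G(F, w) = √(2 + 2*(-2))*w + 88 = √(2 - 4)*w + 88 = √(-2)*w + 88 = (I*√2)*w + 88 = I*w*√2 + 88 = 88 + I*w*√2)
G(-206, -232)/Q(290, -134) = (88 + I*(-232)*√2)/(80 + 290) = (88 - 232*I*√2)/370 = (88 - 232*I*√2)*(1/370) = 44/185 - 116*I*√2/185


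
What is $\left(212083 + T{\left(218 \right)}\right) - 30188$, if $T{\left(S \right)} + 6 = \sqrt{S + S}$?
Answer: $181889 + 2 \sqrt{109} \approx 1.8191 \cdot 10^{5}$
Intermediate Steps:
$T{\left(S \right)} = -6 + \sqrt{2} \sqrt{S}$ ($T{\left(S \right)} = -6 + \sqrt{S + S} = -6 + \sqrt{2 S} = -6 + \sqrt{2} \sqrt{S}$)
$\left(212083 + T{\left(218 \right)}\right) - 30188 = \left(212083 - \left(6 - \sqrt{2} \sqrt{218}\right)\right) - 30188 = \left(212083 - \left(6 - 2 \sqrt{109}\right)\right) - 30188 = \left(212077 + 2 \sqrt{109}\right) - 30188 = 181889 + 2 \sqrt{109}$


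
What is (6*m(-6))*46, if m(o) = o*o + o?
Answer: 8280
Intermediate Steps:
m(o) = o + o² (m(o) = o² + o = o + o²)
(6*m(-6))*46 = (6*(-6*(1 - 6)))*46 = (6*(-6*(-5)))*46 = (6*30)*46 = 180*46 = 8280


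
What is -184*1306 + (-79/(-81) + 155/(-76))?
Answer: -1479317975/6156 ≈ -2.4031e+5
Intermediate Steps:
-184*1306 + (-79/(-81) + 155/(-76)) = -240304 + (-79*(-1/81) + 155*(-1/76)) = -240304 + (79/81 - 155/76) = -240304 - 6551/6156 = -1479317975/6156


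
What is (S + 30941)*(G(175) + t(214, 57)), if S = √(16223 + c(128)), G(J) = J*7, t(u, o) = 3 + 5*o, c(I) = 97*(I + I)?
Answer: 46813733 + 1513*√41055 ≈ 4.7120e+7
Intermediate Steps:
c(I) = 194*I (c(I) = 97*(2*I) = 194*I)
G(J) = 7*J
S = √41055 (S = √(16223 + 194*128) = √(16223 + 24832) = √41055 ≈ 202.62)
(S + 30941)*(G(175) + t(214, 57)) = (√41055 + 30941)*(7*175 + (3 + 5*57)) = (30941 + √41055)*(1225 + (3 + 285)) = (30941 + √41055)*(1225 + 288) = (30941 + √41055)*1513 = 46813733 + 1513*√41055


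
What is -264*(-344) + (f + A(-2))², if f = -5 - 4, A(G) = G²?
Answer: 90841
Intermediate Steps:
f = -9
-264*(-344) + (f + A(-2))² = -264*(-344) + (-9 + (-2)²)² = 90816 + (-9 + 4)² = 90816 + (-5)² = 90816 + 25 = 90841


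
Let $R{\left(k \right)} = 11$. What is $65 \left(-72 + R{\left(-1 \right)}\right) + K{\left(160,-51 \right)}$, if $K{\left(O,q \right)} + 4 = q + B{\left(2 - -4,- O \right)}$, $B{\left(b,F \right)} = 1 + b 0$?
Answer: $-4019$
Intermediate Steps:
$B{\left(b,F \right)} = 1$ ($B{\left(b,F \right)} = 1 + 0 = 1$)
$K{\left(O,q \right)} = -3 + q$ ($K{\left(O,q \right)} = -4 + \left(q + 1\right) = -4 + \left(1 + q\right) = -3 + q$)
$65 \left(-72 + R{\left(-1 \right)}\right) + K{\left(160,-51 \right)} = 65 \left(-72 + 11\right) - 54 = 65 \left(-61\right) - 54 = -3965 - 54 = -4019$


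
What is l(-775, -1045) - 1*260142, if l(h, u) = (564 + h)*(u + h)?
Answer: 123878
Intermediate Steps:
l(h, u) = (564 + h)*(h + u)
l(-775, -1045) - 1*260142 = ((-775)² + 564*(-775) + 564*(-1045) - 775*(-1045)) - 1*260142 = (600625 - 437100 - 589380 + 809875) - 260142 = 384020 - 260142 = 123878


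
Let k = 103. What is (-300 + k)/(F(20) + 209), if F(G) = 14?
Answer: -197/223 ≈ -0.88341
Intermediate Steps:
(-300 + k)/(F(20) + 209) = (-300 + 103)/(14 + 209) = -197/223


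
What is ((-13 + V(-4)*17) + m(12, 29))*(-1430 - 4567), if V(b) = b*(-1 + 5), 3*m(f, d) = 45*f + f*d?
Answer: -65967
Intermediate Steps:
m(f, d) = 15*f + d*f/3 (m(f, d) = (45*f + f*d)/3 = (45*f + d*f)/3 = 15*f + d*f/3)
V(b) = 4*b (V(b) = b*4 = 4*b)
((-13 + V(-4)*17) + m(12, 29))*(-1430 - 4567) = ((-13 + (4*(-4))*17) + (1/3)*12*(45 + 29))*(-1430 - 4567) = ((-13 - 16*17) + (1/3)*12*74)*(-5997) = ((-13 - 272) + 296)*(-5997) = (-285 + 296)*(-5997) = 11*(-5997) = -65967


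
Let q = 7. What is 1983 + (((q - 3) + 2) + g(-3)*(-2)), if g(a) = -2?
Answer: 1993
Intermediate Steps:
1983 + (((q - 3) + 2) + g(-3)*(-2)) = 1983 + (((7 - 3) + 2) - 2*(-2)) = 1983 + ((4 + 2) + 4) = 1983 + (6 + 4) = 1983 + 10 = 1993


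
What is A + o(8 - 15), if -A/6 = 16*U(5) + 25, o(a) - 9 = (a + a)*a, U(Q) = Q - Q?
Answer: -43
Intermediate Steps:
U(Q) = 0
o(a) = 9 + 2*a**2 (o(a) = 9 + (a + a)*a = 9 + (2*a)*a = 9 + 2*a**2)
A = -150 (A = -6*(16*0 + 25) = -6*(0 + 25) = -6*25 = -150)
A + o(8 - 15) = -150 + (9 + 2*(8 - 15)**2) = -150 + (9 + 2*(-7)**2) = -150 + (9 + 2*49) = -150 + (9 + 98) = -150 + 107 = -43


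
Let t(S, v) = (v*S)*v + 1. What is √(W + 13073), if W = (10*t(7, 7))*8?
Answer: √40593 ≈ 201.48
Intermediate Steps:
t(S, v) = 1 + S*v² (t(S, v) = (S*v)*v + 1 = S*v² + 1 = 1 + S*v²)
W = 27520 (W = (10*(1 + 7*7²))*8 = (10*(1 + 7*49))*8 = (10*(1 + 343))*8 = (10*344)*8 = 3440*8 = 27520)
√(W + 13073) = √(27520 + 13073) = √40593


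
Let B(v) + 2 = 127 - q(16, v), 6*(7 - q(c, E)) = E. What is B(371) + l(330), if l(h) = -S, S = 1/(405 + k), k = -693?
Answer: 51793/288 ≈ 179.84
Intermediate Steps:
q(c, E) = 7 - E/6
S = -1/288 (S = 1/(405 - 693) = 1/(-288) = -1/288 ≈ -0.0034722)
B(v) = 118 + v/6 (B(v) = -2 + (127 - (7 - v/6)) = -2 + (127 + (-7 + v/6)) = -2 + (120 + v/6) = 118 + v/6)
l(h) = 1/288 (l(h) = -1*(-1/288) = 1/288)
B(371) + l(330) = (118 + (1/6)*371) + 1/288 = (118 + 371/6) + 1/288 = 1079/6 + 1/288 = 51793/288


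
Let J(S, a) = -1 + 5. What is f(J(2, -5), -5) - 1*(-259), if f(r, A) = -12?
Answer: 247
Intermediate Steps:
J(S, a) = 4
f(J(2, -5), -5) - 1*(-259) = -12 - 1*(-259) = -12 + 259 = 247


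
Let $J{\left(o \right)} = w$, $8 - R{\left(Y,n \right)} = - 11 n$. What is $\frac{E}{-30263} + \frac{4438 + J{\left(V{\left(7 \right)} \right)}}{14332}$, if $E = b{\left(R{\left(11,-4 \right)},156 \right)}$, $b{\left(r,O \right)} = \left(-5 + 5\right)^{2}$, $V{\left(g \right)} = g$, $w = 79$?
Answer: $\frac{4517}{14332} \approx 0.31517$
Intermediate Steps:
$R{\left(Y,n \right)} = 8 + 11 n$ ($R{\left(Y,n \right)} = 8 - - 11 n = 8 + 11 n$)
$J{\left(o \right)} = 79$
$b{\left(r,O \right)} = 0$ ($b{\left(r,O \right)} = 0^{2} = 0$)
$E = 0$
$\frac{E}{-30263} + \frac{4438 + J{\left(V{\left(7 \right)} \right)}}{14332} = \frac{0}{-30263} + \frac{4438 + 79}{14332} = 0 \left(- \frac{1}{30263}\right) + 4517 \cdot \frac{1}{14332} = 0 + \frac{4517}{14332} = \frac{4517}{14332}$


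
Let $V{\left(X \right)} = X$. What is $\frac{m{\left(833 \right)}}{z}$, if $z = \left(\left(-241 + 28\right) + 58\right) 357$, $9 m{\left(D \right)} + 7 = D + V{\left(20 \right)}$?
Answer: $- \frac{94}{55335} \approx -0.0016987$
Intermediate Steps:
$m{\left(D \right)} = \frac{13}{9} + \frac{D}{9}$ ($m{\left(D \right)} = - \frac{7}{9} + \frac{D + 20}{9} = - \frac{7}{9} + \frac{20 + D}{9} = - \frac{7}{9} + \left(\frac{20}{9} + \frac{D}{9}\right) = \frac{13}{9} + \frac{D}{9}$)
$z = -55335$ ($z = \left(-213 + 58\right) 357 = \left(-155\right) 357 = -55335$)
$\frac{m{\left(833 \right)}}{z} = \frac{\frac{13}{9} + \frac{1}{9} \cdot 833}{-55335} = \left(\frac{13}{9} + \frac{833}{9}\right) \left(- \frac{1}{55335}\right) = 94 \left(- \frac{1}{55335}\right) = - \frac{94}{55335}$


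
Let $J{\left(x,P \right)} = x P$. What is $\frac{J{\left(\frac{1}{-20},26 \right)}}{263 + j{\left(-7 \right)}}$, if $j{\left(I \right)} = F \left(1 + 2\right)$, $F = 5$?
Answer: $- \frac{13}{2780} \approx -0.0046763$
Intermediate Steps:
$j{\left(I \right)} = 15$ ($j{\left(I \right)} = 5 \left(1 + 2\right) = 5 \cdot 3 = 15$)
$J{\left(x,P \right)} = P x$
$\frac{J{\left(\frac{1}{-20},26 \right)}}{263 + j{\left(-7 \right)}} = \frac{26 \frac{1}{-20}}{263 + 15} = \frac{26 \left(- \frac{1}{20}\right)}{278} = \left(- \frac{13}{10}\right) \frac{1}{278} = - \frac{13}{2780}$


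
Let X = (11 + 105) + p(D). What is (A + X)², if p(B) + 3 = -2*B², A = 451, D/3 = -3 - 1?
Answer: 76176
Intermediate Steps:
D = -12 (D = 3*(-3 - 1) = 3*(-4) = -12)
p(B) = -3 - 2*B²
X = -175 (X = (11 + 105) + (-3 - 2*(-12)²) = 116 + (-3 - 2*144) = 116 + (-3 - 288) = 116 - 291 = -175)
(A + X)² = (451 - 175)² = 276² = 76176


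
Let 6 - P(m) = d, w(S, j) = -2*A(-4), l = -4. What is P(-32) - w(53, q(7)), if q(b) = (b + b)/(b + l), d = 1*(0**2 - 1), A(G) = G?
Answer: -1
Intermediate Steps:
d = -1 (d = 1*(0 - 1) = 1*(-1) = -1)
q(b) = 2*b/(-4 + b) (q(b) = (b + b)/(b - 4) = (2*b)/(-4 + b) = 2*b/(-4 + b))
w(S, j) = 8 (w(S, j) = -2*(-4) = 8)
P(m) = 7 (P(m) = 6 - 1*(-1) = 6 + 1 = 7)
P(-32) - w(53, q(7)) = 7 - 1*8 = 7 - 8 = -1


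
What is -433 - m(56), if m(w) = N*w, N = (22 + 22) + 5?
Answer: -3177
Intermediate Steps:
N = 49 (N = 44 + 5 = 49)
m(w) = 49*w
-433 - m(56) = -433 - 49*56 = -433 - 1*2744 = -433 - 2744 = -3177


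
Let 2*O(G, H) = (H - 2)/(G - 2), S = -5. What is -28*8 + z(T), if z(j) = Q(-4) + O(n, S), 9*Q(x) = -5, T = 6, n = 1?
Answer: -3979/18 ≈ -221.06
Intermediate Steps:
Q(x) = -5/9 (Q(x) = (1/9)*(-5) = -5/9)
O(G, H) = (-2 + H)/(2*(-2 + G)) (O(G, H) = ((H - 2)/(G - 2))/2 = ((-2 + H)/(-2 + G))/2 = (-2 + H)/(2*(-2 + G)))
z(j) = 53/18 (z(j) = -5/9 + (-2 - 5)/(2*(-2 + 1)) = -5/9 + (1/2)*(-7)/(-1) = -5/9 + (1/2)*(-1)*(-7) = -5/9 + 7/2 = 53/18)
-28*8 + z(T) = -28*8 + 53/18 = -224 + 53/18 = -3979/18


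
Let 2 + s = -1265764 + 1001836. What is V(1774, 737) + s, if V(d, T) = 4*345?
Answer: -262550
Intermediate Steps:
s = -263930 (s = -2 + (-1265764 + 1001836) = -2 - 263928 = -263930)
V(d, T) = 1380
V(1774, 737) + s = 1380 - 263930 = -262550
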